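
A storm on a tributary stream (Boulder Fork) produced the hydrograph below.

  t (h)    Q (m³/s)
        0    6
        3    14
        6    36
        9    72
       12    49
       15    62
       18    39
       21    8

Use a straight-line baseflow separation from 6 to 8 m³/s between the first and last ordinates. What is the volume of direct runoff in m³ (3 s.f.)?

V ≈ 2.48 × 10^6 m³

Direct-runoff ordinates (Q − Q_b): 0.00, 7.71, 29.43, 65.14, 41.86, 54.57, 31.29, 0.00 m³/s.
ΣQ_DR = 230.0 m³/s.
With Δt = 3 h = 10800 s, V = ΣQ_DR · Δt = 230.0 × 10800 = 2.48 × 10^6 m³.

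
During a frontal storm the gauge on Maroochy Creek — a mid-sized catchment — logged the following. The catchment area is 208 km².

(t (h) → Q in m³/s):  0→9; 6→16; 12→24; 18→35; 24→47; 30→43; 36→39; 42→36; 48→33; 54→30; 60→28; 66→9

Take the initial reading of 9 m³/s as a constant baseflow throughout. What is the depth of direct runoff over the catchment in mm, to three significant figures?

d ≈ 25.0 mm

Direct runoff: 0.0, 7.0, 15.0, 26.0, 38.0, 34.0, 30.0, 27.0, 24.0, 21.0, 19.0, 0.0 m³/s; ΣQ_DR = 241.0 m³/s.
V = ΣQ_DR · Δt = 241.0 × 21600 s = 5.206 × 10^6 m³.
Over A = 208 km², depth = V / A = 25.0 mm.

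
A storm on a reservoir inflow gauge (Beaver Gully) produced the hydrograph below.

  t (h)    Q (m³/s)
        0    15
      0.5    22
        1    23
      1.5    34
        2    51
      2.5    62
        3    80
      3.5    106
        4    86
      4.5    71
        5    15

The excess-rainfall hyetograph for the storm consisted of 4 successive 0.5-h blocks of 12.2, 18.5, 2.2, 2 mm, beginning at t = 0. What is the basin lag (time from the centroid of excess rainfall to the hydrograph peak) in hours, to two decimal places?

t_L ≈ 2.84 h

Centroid of excess rainfall: t_c = Σ P_i·t̄_i / ΣP_i = 0.6640 h (block centres at 0.25, 0.75, 1.25, 1.75 h).
Hydrograph peak occurs at t = 3.5 h, so basin lag t_L = 3.5 − 0.6640 = 2.84 h.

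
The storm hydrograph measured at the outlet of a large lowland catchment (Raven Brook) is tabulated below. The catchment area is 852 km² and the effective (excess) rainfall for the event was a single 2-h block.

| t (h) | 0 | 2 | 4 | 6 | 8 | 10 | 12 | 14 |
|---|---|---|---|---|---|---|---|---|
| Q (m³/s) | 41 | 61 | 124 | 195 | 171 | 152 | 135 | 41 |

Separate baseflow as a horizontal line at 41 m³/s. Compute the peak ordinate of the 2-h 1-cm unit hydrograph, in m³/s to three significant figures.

U_p ≈ 308 m³/s

Direct runoff: 0.0, 20.0, 83.0, 154.0, 130.0, 111.0, 94.0, 0.0 m³/s; ΣQ_DR = 592.0 m³/s, peak = 154.0 m³/s.
Runoff depth d = ΣQ_DR·Δt / A = 592.0 × 7200 / (852 km²) = 5.003 mm.
The 1-cm UH is the DRH scaled by (10 mm)/d, so U_p = 154.0 × 10/5.003 = 308 m³/s.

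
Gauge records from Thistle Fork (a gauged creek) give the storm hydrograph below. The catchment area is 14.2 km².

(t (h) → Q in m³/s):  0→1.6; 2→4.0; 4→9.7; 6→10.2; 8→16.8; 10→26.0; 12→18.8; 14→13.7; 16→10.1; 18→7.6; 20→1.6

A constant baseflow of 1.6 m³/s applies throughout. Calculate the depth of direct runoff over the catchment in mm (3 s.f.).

Direct runoff: 0.0, 2.4, 8.1, 8.6, 15.2, 24.4, 17.2, 12.1, 8.5, 6.0, 0.0 m³/s; ΣQ_DR = 102.5 m³/s.
V = ΣQ_DR · Δt = 102.5 × 7200 s = 7.380 × 10^5 m³.
Over A = 14.2 km², depth = V / A = 52.0 mm.

d ≈ 52.0 mm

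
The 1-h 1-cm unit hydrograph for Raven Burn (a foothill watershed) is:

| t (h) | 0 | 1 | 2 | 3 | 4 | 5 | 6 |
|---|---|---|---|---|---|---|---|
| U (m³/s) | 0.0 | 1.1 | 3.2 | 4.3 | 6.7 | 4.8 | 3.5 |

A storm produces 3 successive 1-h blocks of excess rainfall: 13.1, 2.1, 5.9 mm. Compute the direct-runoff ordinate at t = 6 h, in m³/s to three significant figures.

Q ≈ 9.55 m³/s

By discrete convolution, Q_j = Σ (P_i / 10 mm) · U_{j−i}.
At t = 6 h (j=6): Q = (13.1/10)·3.5 + (2.1/10)·4.8 + (5.9/10)·6.7 = 9.55 m³/s.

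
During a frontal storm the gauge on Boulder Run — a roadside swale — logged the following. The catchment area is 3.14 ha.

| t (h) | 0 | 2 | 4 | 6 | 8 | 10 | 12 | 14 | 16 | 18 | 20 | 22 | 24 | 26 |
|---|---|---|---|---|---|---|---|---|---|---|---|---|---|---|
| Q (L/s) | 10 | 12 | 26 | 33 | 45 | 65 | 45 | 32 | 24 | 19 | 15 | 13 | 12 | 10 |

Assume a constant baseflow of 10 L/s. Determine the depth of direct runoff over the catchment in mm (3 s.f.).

Direct runoff: 0.0, 2.0, 16.0, 23.0, 35.0, 55.0, 35.0, 22.0, 14.0, 9.0, 5.0, 3.0, 2.0, 0.0 L/s; ΣQ_DR = 221.0 L/s.
V = ΣQ_DR · Δt = 221.0 × 7200 s = 1.591 × 10^6 L.
Over A = 3.14 ha, depth = V / A = 50.7 mm.

d ≈ 50.7 mm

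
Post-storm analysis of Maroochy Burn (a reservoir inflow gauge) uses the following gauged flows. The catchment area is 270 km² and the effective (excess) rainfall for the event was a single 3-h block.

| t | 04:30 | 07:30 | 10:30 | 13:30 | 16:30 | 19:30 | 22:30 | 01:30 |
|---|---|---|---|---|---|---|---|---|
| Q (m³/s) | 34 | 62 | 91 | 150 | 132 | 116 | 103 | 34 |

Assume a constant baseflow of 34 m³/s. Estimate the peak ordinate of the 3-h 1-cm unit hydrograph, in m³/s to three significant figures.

Direct runoff: 0.0, 28.0, 57.0, 116.0, 98.0, 82.0, 69.0, 0.0 m³/s; ΣQ_DR = 450.0 m³/s, peak = 116.0 m³/s.
Runoff depth d = ΣQ_DR·Δt / A = 450.0 × 10800 / (270 km²) = 18.00 mm.
The 1-cm UH is the DRH scaled by (10 mm)/d, so U_p = 116.0 × 10/18.00 = 64.4 m³/s.

U_p ≈ 64.4 m³/s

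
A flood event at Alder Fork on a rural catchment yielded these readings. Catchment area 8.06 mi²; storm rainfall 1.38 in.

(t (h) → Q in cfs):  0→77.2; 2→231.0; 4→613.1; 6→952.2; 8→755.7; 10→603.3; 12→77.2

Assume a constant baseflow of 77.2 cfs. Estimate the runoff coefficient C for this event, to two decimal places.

C ≈ 0.77

ΣQ_DR = 2769 cfs; V = ΣQ_DR·Δt = 1.994 × 10^7 ft³.
Runoff depth d = V / A = 1.065 in.
C = d / P = 1.065 / 1.38 = 0.77.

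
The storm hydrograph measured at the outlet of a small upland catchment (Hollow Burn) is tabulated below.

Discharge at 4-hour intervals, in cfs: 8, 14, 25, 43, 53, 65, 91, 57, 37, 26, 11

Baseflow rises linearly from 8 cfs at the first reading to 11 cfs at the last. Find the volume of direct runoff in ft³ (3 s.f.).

V ≈ 4.69 × 10^6 ft³

Direct-runoff ordinates (Q − Q_b): 0.00, 5.70, 16.40, 34.10, 43.80, 55.50, 81.20, 46.90, 26.60, 15.30, 0.00 cfs.
ΣQ_DR = 325.5 cfs.
With Δt = 4 h = 14400 s, V = ΣQ_DR · Δt = 325.5 × 14400 = 4.69 × 10^6 ft³.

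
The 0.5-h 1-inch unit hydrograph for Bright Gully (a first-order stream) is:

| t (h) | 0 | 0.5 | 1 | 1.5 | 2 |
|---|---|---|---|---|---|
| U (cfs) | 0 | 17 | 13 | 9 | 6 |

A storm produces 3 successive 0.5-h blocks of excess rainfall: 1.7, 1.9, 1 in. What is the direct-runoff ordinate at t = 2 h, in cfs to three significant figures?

Q ≈ 40.3 cfs

By discrete convolution, Q_j = Σ (P_i / 1 in) · U_{j−i}.
At t = 2 h (j=4): Q = (1.7/1)·6 + (1.9/1)·9 + (1/1)·13 = 40.3 cfs.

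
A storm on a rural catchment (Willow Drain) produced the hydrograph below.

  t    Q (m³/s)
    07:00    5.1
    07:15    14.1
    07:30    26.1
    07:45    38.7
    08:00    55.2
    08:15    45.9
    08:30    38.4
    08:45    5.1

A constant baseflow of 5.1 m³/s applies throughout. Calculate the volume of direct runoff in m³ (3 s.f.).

Direct-runoff ordinates (Q − Q_b): 0.0, 9.0, 21.0, 33.6, 50.1, 40.8, 33.3, 0.0 m³/s.
ΣQ_DR = 187.8 m³/s.
With Δt = 0.25 h = 900 s, V = ΣQ_DR · Δt = 187.8 × 900 = 1.69 × 10^5 m³.

V ≈ 1.69 × 10^5 m³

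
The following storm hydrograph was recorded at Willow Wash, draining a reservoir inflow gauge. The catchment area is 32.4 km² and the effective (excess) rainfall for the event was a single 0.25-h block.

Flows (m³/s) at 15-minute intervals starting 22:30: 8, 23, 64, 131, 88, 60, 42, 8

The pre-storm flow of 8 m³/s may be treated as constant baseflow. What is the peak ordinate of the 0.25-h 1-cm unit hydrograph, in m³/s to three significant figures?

Direct runoff: 0.0, 15.0, 56.0, 123.0, 80.0, 52.0, 34.0, 0.0 m³/s; ΣQ_DR = 360.0 m³/s, peak = 123.0 m³/s.
Runoff depth d = ΣQ_DR·Δt / A = 360.0 × 900 / (32.4 km²) = 10.00 mm.
The 1-cm UH is the DRH scaled by (10 mm)/d, so U_p = 123.0 × 10/10.00 = 123 m³/s.

U_p ≈ 123 m³/s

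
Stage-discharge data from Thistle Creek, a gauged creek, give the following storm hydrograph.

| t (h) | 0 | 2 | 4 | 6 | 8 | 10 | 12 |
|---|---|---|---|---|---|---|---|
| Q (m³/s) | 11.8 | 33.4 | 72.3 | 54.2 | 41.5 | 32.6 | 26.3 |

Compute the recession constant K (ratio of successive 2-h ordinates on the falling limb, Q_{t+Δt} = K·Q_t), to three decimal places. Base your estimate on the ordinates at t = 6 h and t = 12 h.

Using the recession-limb readings at t = 6 h and t = 12 h: Q falls from 54.2 to 26.3 m³/s over 3 intervals.
K = (Q₂/Q₁)^(1/3) = (26.3/54.2)^(1/3) = 0.786.

K ≈ 0.786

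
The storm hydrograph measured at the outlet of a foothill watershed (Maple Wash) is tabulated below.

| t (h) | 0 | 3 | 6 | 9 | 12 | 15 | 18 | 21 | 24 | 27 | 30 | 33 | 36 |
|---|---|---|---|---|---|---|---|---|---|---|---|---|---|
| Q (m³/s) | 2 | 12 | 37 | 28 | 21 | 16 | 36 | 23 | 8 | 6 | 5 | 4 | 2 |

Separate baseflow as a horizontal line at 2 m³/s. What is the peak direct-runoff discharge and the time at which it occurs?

Q_p = 35.0 m³/s at t = 6 h

Subtracting baseflow gives direct-runoff ordinates: 0.0, 10.0, 35.0, 26.0, 19.0, 14.0, 34.0, 21.0, 6.0, 4.0, 3.0, 2.0, 0.0 m³/s.
The maximum is 35.0 m³/s, occurring at the reading for t = 6 h.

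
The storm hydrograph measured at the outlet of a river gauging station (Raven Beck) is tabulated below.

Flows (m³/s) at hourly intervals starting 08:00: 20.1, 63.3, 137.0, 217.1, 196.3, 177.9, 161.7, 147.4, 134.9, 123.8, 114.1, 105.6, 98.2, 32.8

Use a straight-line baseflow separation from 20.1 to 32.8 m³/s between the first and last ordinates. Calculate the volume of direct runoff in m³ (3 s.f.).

V ≈ 4.90 × 10^6 m³

Direct-runoff ordinates (Q − Q_b): 0.00, 42.22, 114.95, 194.07, 172.29, 152.92, 135.74, 120.46, 106.98, 94.91, 84.23, 74.75, 66.38, 0.00 m³/s.
ΣQ_DR = 1360 m³/s.
With Δt = 1 h = 3600 s, V = ΣQ_DR · Δt = 1360 × 3600 = 4.90 × 10^6 m³.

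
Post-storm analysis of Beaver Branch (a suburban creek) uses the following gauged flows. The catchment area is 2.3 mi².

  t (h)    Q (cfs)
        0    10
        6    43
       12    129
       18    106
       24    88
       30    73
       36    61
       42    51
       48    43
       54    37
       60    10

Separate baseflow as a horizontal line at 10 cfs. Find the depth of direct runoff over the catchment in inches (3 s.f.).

Direct runoff: 0.0, 33.0, 119.0, 96.0, 78.0, 63.0, 51.0, 41.0, 33.0, 27.0, 0.0 cfs; ΣQ_DR = 541.0 cfs.
V = ΣQ_DR · Δt = 541.0 × 21600 s = 1.169 × 10^7 ft³.
Over A = 2.3 mi², depth = V / A = 2.19 in.

d ≈ 2.19 in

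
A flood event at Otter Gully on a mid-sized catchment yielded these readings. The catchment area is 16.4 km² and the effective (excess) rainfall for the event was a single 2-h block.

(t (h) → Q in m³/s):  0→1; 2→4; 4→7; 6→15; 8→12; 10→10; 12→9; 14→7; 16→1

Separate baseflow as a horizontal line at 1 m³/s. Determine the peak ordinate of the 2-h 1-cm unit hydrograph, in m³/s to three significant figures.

U_p ≈ 5.59 m³/s

Direct runoff: 0.0, 3.0, 6.0, 14.0, 11.0, 9.0, 8.0, 6.0, 0.0 m³/s; ΣQ_DR = 57.00 m³/s, peak = 14.0 m³/s.
Runoff depth d = ΣQ_DR·Δt / A = 57.00 × 7200 / (16.4 km²) = 25.02 mm.
The 1-cm UH is the DRH scaled by (10 mm)/d, so U_p = 14.0 × 10/25.02 = 5.59 m³/s.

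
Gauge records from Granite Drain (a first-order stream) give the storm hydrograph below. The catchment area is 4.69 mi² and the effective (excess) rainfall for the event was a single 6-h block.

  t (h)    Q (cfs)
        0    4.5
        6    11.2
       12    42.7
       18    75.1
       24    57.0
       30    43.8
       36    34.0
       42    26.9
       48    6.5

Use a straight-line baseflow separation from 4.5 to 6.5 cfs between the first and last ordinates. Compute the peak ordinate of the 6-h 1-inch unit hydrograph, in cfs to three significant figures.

U_p ≈ 140 cfs

Direct runoff: 0.00, 6.45, 37.70, 69.85, 51.50, 38.05, 28.00, 20.65, 0.00 cfs; ΣQ_DR = 252.2 cfs, peak = 69.85 cfs.
Runoff depth d = ΣQ_DR·Δt / A = 252.2 × 21600 / (4.69 mi²) = 0.5000 in.
The 1-inch UH is the DRH scaled by (1 in)/d, so U_p = 69.85 × 1/0.5000 = 140 cfs.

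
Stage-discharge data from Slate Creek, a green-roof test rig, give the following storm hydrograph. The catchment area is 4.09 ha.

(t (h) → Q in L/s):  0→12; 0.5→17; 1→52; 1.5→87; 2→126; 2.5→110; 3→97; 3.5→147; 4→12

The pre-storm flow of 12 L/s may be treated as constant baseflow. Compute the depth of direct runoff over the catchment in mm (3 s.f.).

Direct runoff: 0.0, 5.0, 40.0, 75.0, 114.0, 98.0, 85.0, 135.0, 0.0 L/s; ΣQ_DR = 552.0 L/s.
V = ΣQ_DR · Δt = 552.0 × 1800 s = 9.936 × 10^5 L.
Over A = 4.09 ha, depth = V / A = 24.3 mm.

d ≈ 24.3 mm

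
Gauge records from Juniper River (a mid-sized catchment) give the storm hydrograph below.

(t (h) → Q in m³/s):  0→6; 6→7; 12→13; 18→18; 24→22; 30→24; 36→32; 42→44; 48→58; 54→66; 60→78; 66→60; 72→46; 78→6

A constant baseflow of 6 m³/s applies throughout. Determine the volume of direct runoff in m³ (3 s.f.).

V ≈ 8.55 × 10^6 m³

Direct-runoff ordinates (Q − Q_b): 0.0, 1.0, 7.0, 12.0, 16.0, 18.0, 26.0, 38.0, 52.0, 60.0, 72.0, 54.0, 40.0, 0.0 m³/s.
ΣQ_DR = 396.0 m³/s.
With Δt = 6 h = 21600 s, V = ΣQ_DR · Δt = 396.0 × 21600 = 8.55 × 10^6 m³.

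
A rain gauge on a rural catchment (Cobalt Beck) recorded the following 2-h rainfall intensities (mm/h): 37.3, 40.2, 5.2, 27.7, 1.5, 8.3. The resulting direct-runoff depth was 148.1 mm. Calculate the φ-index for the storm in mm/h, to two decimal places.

φ ≈ 10.38 mm/h

Only the 3 blocks with intensity above φ contribute runoff: 37.3, 40.2, 27.7 mm/h.
Σ(I−φ)·Δt = d  ⇒  (37.3+40.2+27.7 − 3φ)·2 = 148.1
φ = (105.2 − 148.1/2) / 3 = 10.38 mm/h.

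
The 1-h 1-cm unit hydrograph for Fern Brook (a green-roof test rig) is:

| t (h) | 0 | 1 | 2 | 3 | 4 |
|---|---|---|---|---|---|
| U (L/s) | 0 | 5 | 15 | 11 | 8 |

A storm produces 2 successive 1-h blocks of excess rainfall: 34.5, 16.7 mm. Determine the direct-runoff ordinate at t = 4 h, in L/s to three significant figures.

Q ≈ 46.0 L/s

By discrete convolution, Q_j = Σ (P_i / 10 mm) · U_{j−i}.
At t = 4 h (j=4): Q = (34.5/10)·8 + (16.7/10)·11 = 46.0 L/s.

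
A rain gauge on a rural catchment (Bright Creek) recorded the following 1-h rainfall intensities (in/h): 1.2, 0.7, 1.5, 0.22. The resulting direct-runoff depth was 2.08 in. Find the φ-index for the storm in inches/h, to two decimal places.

φ ≈ 0.44 in/h

Only the 3 blocks with intensity above φ contribute runoff: 1.2, 0.7, 1.5 in/h.
Σ(I−φ)·Δt = d  ⇒  (1.2+0.7+1.5 − 3φ)·1 = 2.08
φ = (3.400 − 2.08/1) / 3 = 0.44 in/h.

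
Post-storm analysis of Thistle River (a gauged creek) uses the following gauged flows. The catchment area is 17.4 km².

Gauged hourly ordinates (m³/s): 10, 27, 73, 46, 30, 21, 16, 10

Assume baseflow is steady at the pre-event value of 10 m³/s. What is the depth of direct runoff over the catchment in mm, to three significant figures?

Direct runoff: 0.0, 17.0, 63.0, 36.0, 20.0, 11.0, 6.0, 0.0 m³/s; ΣQ_DR = 153.0 m³/s.
V = ΣQ_DR · Δt = 153.0 × 3600 s = 5.508 × 10^5 m³.
Over A = 17.4 km², depth = V / A = 31.7 mm.

d ≈ 31.7 mm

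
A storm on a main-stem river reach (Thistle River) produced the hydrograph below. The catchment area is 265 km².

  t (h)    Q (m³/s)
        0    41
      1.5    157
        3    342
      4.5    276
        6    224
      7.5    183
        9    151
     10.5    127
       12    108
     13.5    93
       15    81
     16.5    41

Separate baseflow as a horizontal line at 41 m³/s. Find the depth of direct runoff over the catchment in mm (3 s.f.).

d ≈ 27.1 mm

Direct runoff: 0.0, 116.0, 301.0, 235.0, 183.0, 142.0, 110.0, 86.0, 67.0, 52.0, 40.0, 0.0 m³/s; ΣQ_DR = 1332 m³/s.
V = ΣQ_DR · Δt = 1332 × 5400 s = 7.193 × 10^6 m³.
Over A = 265 km², depth = V / A = 27.1 mm.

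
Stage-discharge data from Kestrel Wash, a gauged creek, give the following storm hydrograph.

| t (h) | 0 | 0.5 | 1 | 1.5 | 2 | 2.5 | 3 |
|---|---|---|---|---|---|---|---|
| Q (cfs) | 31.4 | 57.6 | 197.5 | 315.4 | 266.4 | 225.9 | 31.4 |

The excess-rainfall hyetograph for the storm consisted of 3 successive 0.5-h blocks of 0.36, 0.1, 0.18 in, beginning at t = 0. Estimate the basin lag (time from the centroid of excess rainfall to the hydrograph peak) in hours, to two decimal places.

Centroid of excess rainfall: t_c = Σ P_i·t̄_i / ΣP_i = 0.6094 h (block centres at 0.25, 0.75, 1.25 h).
Hydrograph peak occurs at t = 1.5 h, so basin lag t_L = 1.5 − 0.6094 = 0.89 h.

t_L ≈ 0.89 h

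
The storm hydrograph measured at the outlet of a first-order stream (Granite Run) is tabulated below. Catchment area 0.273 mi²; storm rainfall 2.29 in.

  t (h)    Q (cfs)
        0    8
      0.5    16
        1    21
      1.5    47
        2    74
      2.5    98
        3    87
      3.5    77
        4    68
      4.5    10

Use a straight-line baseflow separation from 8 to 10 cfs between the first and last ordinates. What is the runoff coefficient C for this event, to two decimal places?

ΣQ_DR = 416.0 cfs; V = ΣQ_DR·Δt = 7.488 × 10^5 ft³.
Runoff depth d = V / A = 1.181 in.
C = d / P = 1.181 / 2.29 = 0.52.

C ≈ 0.52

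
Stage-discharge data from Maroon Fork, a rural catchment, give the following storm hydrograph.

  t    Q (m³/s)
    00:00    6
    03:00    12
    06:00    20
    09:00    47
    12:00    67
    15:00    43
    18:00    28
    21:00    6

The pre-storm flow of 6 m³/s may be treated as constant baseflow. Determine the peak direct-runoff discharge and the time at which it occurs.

Q_p = 61.0 m³/s at t = 12:00

Subtracting baseflow gives direct-runoff ordinates: 0.0, 6.0, 14.0, 41.0, 61.0, 37.0, 22.0, 0.0 m³/s.
The maximum is 61.0 m³/s, occurring at the reading for t = 12:00.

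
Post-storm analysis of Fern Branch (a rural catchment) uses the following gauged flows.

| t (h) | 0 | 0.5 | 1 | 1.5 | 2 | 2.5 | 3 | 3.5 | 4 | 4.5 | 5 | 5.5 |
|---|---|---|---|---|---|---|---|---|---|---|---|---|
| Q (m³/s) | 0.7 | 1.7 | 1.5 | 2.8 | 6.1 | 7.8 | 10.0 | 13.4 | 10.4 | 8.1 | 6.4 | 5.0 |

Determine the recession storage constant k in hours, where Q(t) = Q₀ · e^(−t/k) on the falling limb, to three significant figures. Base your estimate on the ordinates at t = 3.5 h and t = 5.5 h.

k ≈ 2.03 h

On the falling limb, Q drops from 13.4 to 5.0 m³/s between t = 3.5 h and t = 5.5 h (Δt = 2 h).
k = −Δt / ln(Q₂/Q₁) = −2 / ln(5.0/13.4) = 2.03 h.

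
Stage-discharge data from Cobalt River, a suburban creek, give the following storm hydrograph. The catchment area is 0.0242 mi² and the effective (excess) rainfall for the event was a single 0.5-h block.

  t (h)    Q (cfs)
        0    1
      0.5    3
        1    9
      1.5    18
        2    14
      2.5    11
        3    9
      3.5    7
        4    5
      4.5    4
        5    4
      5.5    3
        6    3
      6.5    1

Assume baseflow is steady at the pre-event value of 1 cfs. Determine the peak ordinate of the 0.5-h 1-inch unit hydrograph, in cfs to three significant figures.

U_p ≈ 6.81 cfs

Direct runoff: 0.0, 2.0, 8.0, 17.0, 13.0, 10.0, 8.0, 6.0, 4.0, 3.0, 3.0, 2.0, 2.0, 0.0 cfs; ΣQ_DR = 78.00 cfs, peak = 17.0 cfs.
Runoff depth d = ΣQ_DR·Δt / A = 78.00 × 1800 / (0.0242 mi²) = 2.497 in.
The 1-inch UH is the DRH scaled by (1 in)/d, so U_p = 17.0 × 1/2.497 = 6.81 cfs.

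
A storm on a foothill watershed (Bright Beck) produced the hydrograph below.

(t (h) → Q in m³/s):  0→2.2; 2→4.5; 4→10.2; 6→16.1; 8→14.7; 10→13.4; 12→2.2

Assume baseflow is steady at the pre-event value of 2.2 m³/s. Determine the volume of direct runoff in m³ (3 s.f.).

V ≈ 3.45 × 10^5 m³

Direct-runoff ordinates (Q − Q_b): 0.0, 2.3, 8.0, 13.9, 12.5, 11.2, 0.0 m³/s.
ΣQ_DR = 47.90 m³/s.
With Δt = 2 h = 7200 s, V = ΣQ_DR · Δt = 47.90 × 7200 = 3.45 × 10^5 m³.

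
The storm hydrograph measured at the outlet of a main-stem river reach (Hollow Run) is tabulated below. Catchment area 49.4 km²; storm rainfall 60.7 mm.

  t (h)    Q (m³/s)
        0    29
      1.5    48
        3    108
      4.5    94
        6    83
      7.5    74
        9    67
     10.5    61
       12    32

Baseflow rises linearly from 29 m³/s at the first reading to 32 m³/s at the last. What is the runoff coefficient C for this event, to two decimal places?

ΣQ_DR = 321.5 m³/s; V = ΣQ_DR·Δt = 1.736 × 10^6 m³.
Runoff depth d = V / A = 35.14 mm.
C = d / P = 35.14 / 60.7 = 0.58.

C ≈ 0.58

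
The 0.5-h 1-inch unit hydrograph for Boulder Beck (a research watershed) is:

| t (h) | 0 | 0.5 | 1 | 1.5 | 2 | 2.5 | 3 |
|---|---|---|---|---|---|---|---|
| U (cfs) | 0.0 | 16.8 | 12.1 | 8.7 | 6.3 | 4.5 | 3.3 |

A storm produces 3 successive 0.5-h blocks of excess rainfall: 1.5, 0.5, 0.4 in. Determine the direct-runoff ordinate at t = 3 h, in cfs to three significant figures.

By discrete convolution, Q_j = Σ (P_i / 1 in) · U_{j−i}.
At t = 3 h (j=6): Q = (1.5/1)·3.3 + (0.5/1)·4.5 + (0.4/1)·6.3 = 9.72 cfs.

Q ≈ 9.72 cfs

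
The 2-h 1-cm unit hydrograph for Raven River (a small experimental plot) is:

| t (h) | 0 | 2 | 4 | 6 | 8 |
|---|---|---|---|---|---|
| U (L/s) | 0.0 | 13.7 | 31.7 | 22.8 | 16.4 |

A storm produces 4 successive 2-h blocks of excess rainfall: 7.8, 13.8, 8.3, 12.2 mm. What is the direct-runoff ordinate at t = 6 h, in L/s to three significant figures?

Q ≈ 72.9 L/s

By discrete convolution, Q_j = Σ (P_i / 10 mm) · U_{j−i}.
At t = 6 h (j=3): Q = (7.8/10)·22.8 + (13.8/10)·31.7 + (8.3/10)·13.7 + (12.2/10)·0.0 = 72.9 L/s.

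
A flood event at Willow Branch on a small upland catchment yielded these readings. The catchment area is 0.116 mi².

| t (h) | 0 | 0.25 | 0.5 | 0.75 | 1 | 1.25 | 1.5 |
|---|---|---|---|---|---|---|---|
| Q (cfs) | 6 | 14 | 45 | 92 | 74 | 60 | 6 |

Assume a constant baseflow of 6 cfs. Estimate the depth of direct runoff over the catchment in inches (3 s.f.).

d ≈ 0.852 in

Direct runoff: 0.0, 8.0, 39.0, 86.0, 68.0, 54.0, 0.0 cfs; ΣQ_DR = 255.0 cfs.
V = ΣQ_DR · Δt = 255.0 × 900 s = 2.295 × 10^5 ft³.
Over A = 0.116 mi², depth = V / A = 0.852 in.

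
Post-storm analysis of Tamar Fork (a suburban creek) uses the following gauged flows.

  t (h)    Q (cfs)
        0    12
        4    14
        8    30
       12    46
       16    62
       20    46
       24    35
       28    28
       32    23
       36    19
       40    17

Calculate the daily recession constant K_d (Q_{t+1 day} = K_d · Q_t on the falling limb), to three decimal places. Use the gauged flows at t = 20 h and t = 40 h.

K_d ≈ 0.303

Between t = 20 h and t = 40 h the flow falls from 46 to 17 cfs over 5×4 h = 20 h.
Per-interval ratio K = (17/46)^(1/5) = 0.8195; K_d = K^(24/4) = 0.303.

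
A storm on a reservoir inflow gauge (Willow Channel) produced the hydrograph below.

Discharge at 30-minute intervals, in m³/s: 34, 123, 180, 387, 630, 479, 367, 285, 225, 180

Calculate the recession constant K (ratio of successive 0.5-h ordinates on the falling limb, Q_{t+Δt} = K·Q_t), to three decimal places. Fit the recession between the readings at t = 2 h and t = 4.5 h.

Using the recession-limb readings at t = 2 h and t = 4.5 h: Q falls from 630 to 180 m³/s over 5 intervals.
K = (Q₂/Q₁)^(1/5) = (180/630)^(1/5) = 0.778.

K ≈ 0.778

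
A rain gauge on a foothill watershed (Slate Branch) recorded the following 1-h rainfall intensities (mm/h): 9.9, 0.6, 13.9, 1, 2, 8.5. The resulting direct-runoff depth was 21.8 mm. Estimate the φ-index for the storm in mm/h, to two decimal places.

φ ≈ 3.50 mm/h

Only the 3 blocks with intensity above φ contribute runoff: 9.9, 13.9, 8.5 mm/h.
Σ(I−φ)·Δt = d  ⇒  (9.9+13.9+8.5 − 3φ)·1 = 21.8
φ = (32.30 − 21.8/1) / 3 = 3.50 mm/h.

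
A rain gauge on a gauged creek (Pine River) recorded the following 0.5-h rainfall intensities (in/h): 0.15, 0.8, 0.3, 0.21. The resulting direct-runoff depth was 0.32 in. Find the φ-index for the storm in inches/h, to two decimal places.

φ ≈ 0.23 in/h

Only the 2 blocks with intensity above φ contribute runoff: 0.8, 0.3 in/h.
Σ(I−φ)·Δt = d  ⇒  (0.8+0.3 − 2φ)·0.5 = 0.32
φ = (1.100 − 0.32/0.5) / 2 = 0.23 in/h.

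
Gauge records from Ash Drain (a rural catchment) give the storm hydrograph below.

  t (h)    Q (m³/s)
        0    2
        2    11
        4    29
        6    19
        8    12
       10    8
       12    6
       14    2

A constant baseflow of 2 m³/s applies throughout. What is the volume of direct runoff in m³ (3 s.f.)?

V ≈ 5.26 × 10^5 m³

Direct-runoff ordinates (Q − Q_b): 0.0, 9.0, 27.0, 17.0, 10.0, 6.0, 4.0, 0.0 m³/s.
ΣQ_DR = 73.00 m³/s.
With Δt = 2 h = 7200 s, V = ΣQ_DR · Δt = 73.00 × 7200 = 5.26 × 10^5 m³.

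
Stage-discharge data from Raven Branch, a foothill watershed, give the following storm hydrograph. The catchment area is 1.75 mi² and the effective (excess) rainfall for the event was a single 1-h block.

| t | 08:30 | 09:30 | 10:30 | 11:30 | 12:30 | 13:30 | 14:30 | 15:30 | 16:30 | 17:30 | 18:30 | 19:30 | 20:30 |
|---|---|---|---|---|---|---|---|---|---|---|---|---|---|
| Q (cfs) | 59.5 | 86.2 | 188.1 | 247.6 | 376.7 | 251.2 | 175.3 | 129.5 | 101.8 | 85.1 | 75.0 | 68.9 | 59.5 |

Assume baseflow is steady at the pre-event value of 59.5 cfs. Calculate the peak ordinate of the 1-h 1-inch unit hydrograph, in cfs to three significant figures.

U_p ≈ 317 cfs

Direct runoff: 0.0, 26.7, 128.6, 188.1, 317.2, 191.7, 115.8, 70.0, 42.3, 25.6, 15.5, 9.4, 0.0 cfs; ΣQ_DR = 1131 cfs, peak = 317.2 cfs.
Runoff depth d = ΣQ_DR·Δt / A = 1131 × 3600 / (1.75 mi²) = 1.001 in.
The 1-inch UH is the DRH scaled by (1 in)/d, so U_p = 317.2 × 1/1.001 = 317 cfs.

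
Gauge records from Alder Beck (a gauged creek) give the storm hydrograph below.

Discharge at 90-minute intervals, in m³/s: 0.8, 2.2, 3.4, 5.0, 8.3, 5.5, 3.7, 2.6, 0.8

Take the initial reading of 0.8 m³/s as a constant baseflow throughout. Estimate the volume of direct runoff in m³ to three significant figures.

V ≈ 1.36 × 10^5 m³

Direct-runoff ordinates (Q − Q_b): 0.0, 1.4, 2.6, 4.2, 7.5, 4.7, 2.9, 1.8, 0.0 m³/s.
ΣQ_DR = 25.10 m³/s.
With Δt = 1.5 h = 5400 s, V = ΣQ_DR · Δt = 25.10 × 5400 = 1.36 × 10^5 m³.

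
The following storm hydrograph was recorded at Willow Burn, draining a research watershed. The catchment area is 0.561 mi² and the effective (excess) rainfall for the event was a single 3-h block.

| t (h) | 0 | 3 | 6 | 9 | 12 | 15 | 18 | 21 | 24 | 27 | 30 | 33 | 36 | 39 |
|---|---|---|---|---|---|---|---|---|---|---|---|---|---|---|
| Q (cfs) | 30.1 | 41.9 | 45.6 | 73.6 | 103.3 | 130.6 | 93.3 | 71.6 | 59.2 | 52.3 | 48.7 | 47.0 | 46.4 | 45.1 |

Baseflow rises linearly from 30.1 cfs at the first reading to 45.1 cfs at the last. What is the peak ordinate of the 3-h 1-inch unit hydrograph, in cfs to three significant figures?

U_p ≈ 31.6 cfs

Direct runoff: 0.00, 10.65, 13.19, 40.04, 68.58, 94.73, 56.28, 33.42, 19.87, 11.82, 7.06, 4.21, 2.45, 0.00 cfs; ΣQ_DR = 362.3 cfs, peak = 94.73 cfs.
Runoff depth d = ΣQ_DR·Δt / A = 362.3 × 10800 / (0.561 mi²) = 3.002 in.
The 1-inch UH is the DRH scaled by (1 in)/d, so U_p = 94.73 × 1/3.002 = 31.6 cfs.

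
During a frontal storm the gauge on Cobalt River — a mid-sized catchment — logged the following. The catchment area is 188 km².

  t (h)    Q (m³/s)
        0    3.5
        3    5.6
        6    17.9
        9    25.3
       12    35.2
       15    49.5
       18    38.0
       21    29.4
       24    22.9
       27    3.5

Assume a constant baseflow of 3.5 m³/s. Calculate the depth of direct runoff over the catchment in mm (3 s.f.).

d ≈ 11.2 mm

Direct runoff: 0.0, 2.1, 14.4, 21.8, 31.7, 46.0, 34.5, 25.9, 19.4, 0.0 m³/s; ΣQ_DR = 195.8 m³/s.
V = ΣQ_DR · Δt = 195.8 × 10800 s = 2.115 × 10^6 m³.
Over A = 188 km², depth = V / A = 11.2 mm.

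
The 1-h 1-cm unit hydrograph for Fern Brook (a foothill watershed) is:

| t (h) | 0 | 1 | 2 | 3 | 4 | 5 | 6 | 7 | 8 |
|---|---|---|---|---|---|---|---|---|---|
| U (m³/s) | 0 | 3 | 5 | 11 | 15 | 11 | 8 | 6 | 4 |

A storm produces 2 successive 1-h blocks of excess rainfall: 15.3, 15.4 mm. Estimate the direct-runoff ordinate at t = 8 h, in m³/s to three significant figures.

Q ≈ 15.4 m³/s

By discrete convolution, Q_j = Σ (P_i / 10 mm) · U_{j−i}.
At t = 8 h (j=8): Q = (15.3/10)·4 + (15.4/10)·6 = 15.4 m³/s.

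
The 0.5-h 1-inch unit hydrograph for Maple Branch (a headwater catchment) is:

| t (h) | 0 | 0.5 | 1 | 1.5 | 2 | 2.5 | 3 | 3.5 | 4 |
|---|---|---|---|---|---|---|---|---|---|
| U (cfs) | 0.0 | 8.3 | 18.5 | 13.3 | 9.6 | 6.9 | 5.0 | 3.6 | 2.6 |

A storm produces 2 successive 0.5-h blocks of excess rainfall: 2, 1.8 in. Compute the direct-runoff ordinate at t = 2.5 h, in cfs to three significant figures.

Q ≈ 31.1 cfs

By discrete convolution, Q_j = Σ (P_i / 1 in) · U_{j−i}.
At t = 2.5 h (j=5): Q = (2/1)·6.9 + (1.8/1)·9.6 = 31.1 cfs.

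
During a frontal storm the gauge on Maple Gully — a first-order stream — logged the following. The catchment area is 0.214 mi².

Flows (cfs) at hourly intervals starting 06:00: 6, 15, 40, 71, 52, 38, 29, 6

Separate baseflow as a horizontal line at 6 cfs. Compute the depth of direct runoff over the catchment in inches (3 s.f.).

d ≈ 1.51 in

Direct runoff: 0.0, 9.0, 34.0, 65.0, 46.0, 32.0, 23.0, 0.0 cfs; ΣQ_DR = 209.0 cfs.
V = ΣQ_DR · Δt = 209.0 × 3600 s = 7.524 × 10^5 ft³.
Over A = 0.214 mi², depth = V / A = 1.51 in.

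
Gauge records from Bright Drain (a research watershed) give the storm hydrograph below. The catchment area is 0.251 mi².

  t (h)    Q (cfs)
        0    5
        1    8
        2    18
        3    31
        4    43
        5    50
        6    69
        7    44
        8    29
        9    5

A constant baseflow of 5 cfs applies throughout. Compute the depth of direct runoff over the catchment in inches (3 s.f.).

d ≈ 1.56 in

Direct runoff: 0.0, 3.0, 13.0, 26.0, 38.0, 45.0, 64.0, 39.0, 24.0, 0.0 cfs; ΣQ_DR = 252.0 cfs.
V = ΣQ_DR · Δt = 252.0 × 3600 s = 9.072 × 10^5 ft³.
Over A = 0.251 mi², depth = V / A = 1.56 in.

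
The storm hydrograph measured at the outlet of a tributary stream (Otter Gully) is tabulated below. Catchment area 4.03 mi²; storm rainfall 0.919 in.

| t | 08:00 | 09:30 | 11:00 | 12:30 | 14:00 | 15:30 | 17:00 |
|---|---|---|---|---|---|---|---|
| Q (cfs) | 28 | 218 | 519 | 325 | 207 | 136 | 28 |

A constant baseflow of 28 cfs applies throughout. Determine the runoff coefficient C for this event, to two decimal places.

ΣQ_DR = 1265 cfs; V = ΣQ_DR·Δt = 6.831 × 10^6 ft³.
Runoff depth d = V / A = 0.7296 in.
C = d / P = 0.7296 / 0.919 = 0.79.

C ≈ 0.79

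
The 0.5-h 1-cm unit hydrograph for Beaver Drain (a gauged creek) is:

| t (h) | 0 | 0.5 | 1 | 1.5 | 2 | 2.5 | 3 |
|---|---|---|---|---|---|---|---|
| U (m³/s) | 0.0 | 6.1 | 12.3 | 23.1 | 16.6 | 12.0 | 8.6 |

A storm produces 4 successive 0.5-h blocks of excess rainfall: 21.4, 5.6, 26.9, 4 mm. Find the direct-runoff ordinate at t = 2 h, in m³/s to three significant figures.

By discrete convolution, Q_j = Σ (P_i / 10 mm) · U_{j−i}.
At t = 2 h (j=4): Q = (21.4/10)·16.6 + (5.6/10)·23.1 + (26.9/10)·12.3 + (4/10)·6.1 = 84.0 m³/s.

Q ≈ 84.0 m³/s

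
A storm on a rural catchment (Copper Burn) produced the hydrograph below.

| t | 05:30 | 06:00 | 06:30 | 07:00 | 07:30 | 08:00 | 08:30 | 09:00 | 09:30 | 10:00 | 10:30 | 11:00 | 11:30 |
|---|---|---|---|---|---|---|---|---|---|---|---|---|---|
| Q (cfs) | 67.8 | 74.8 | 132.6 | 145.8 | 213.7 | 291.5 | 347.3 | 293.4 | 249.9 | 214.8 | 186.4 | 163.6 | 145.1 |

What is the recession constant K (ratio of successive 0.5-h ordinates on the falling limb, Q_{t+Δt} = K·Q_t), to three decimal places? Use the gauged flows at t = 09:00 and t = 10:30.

K ≈ 0.860

Using the recession-limb readings at t = 09:00 and t = 10:30: Q falls from 293.4 to 186.4 cfs over 3 intervals.
K = (Q₂/Q₁)^(1/3) = (186.4/293.4)^(1/3) = 0.860.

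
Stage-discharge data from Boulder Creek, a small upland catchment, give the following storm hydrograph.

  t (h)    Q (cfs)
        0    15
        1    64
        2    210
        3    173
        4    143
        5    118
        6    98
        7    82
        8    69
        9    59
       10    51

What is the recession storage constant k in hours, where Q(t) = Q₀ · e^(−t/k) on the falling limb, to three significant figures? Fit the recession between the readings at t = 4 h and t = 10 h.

On the falling limb, Q drops from 143 to 51 cfs between t = 4 h and t = 10 h (Δt = 6 h).
k = −Δt / ln(Q₂/Q₁) = −6 / ln(51/143) = 5.82 h.

k ≈ 5.82 h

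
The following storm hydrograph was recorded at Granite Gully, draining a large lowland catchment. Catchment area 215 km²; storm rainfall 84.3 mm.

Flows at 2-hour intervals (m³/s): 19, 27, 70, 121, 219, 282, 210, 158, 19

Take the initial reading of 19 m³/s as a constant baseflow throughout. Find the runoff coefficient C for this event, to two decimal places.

ΣQ_DR = 954.0 m³/s; V = ΣQ_DR·Δt = 6.869 × 10^6 m³.
Runoff depth d = V / A = 31.95 mm.
C = d / P = 31.95 / 84.3 = 0.38.

C ≈ 0.38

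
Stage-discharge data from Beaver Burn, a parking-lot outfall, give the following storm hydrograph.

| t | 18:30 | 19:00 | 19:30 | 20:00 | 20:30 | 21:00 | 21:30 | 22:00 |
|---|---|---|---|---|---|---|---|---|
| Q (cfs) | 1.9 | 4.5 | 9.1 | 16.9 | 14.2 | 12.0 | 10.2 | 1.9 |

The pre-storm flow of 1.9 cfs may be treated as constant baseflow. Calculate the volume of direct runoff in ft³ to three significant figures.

Direct-runoff ordinates (Q − Q_b): 0.0, 2.6, 7.2, 15.0, 12.3, 10.1, 8.3, 0.0 cfs.
ΣQ_DR = 55.50 cfs.
With Δt = 0.5 h = 1800 s, V = ΣQ_DR · Δt = 55.50 × 1800 = 99900 ft³.

V ≈ 99900 ft³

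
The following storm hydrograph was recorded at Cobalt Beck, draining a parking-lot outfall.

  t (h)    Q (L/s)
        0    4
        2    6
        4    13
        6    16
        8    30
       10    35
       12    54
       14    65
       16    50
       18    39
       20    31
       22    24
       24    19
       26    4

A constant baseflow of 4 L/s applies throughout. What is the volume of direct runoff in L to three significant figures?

Direct-runoff ordinates (Q − Q_b): 0.0, 2.0, 9.0, 12.0, 26.0, 31.0, 50.0, 61.0, 46.0, 35.0, 27.0, 20.0, 15.0, 0.0 L/s.
ΣQ_DR = 334.0 L/s.
With Δt = 2 h = 7200 s, V = ΣQ_DR · Δt = 334.0 × 7200 = 2.40 × 10^6 L.

V ≈ 2.40 × 10^6 L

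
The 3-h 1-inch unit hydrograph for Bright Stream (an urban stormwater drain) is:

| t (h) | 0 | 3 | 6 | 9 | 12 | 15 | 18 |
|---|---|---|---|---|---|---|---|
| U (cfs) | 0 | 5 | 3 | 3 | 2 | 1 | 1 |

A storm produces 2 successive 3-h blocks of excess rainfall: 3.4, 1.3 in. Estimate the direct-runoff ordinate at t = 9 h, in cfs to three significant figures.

Q ≈ 14.1 cfs

By discrete convolution, Q_j = Σ (P_i / 1 in) · U_{j−i}.
At t = 9 h (j=3): Q = (3.4/1)·3 + (1.3/1)·3 = 14.1 cfs.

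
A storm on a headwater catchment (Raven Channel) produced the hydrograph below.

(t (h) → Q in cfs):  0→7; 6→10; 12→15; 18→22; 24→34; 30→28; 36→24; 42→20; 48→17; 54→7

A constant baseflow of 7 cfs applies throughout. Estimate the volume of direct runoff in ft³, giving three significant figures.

V ≈ 2.46 × 10^6 ft³

Direct-runoff ordinates (Q − Q_b): 0.0, 3.0, 8.0, 15.0, 27.0, 21.0, 17.0, 13.0, 10.0, 0.0 cfs.
ΣQ_DR = 114.0 cfs.
With Δt = 6 h = 21600 s, V = ΣQ_DR · Δt = 114.0 × 21600 = 2.46 × 10^6 ft³.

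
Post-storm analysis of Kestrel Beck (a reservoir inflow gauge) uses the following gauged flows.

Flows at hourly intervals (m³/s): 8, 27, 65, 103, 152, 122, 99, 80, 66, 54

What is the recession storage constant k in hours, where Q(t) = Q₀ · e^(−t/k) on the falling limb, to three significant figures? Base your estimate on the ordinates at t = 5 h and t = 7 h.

k ≈ 4.74 h

On the falling limb, Q drops from 122 to 80 m³/s between t = 5 h and t = 7 h (Δt = 2 h).
k = −Δt / ln(Q₂/Q₁) = −2 / ln(80/122) = 4.74 h.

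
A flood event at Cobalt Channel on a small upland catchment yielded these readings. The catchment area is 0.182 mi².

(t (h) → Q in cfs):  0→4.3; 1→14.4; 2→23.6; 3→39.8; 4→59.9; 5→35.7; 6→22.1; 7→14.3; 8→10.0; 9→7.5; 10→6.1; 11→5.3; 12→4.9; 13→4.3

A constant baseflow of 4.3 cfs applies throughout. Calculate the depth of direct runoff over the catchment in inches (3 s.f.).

d ≈ 1.63 in

Direct runoff: 0.0, 10.1, 19.3, 35.5, 55.6, 31.4, 17.8, 10.0, 5.7, 3.2, 1.8, 1.0, 0.6, 0.0 cfs; ΣQ_DR = 192.0 cfs.
V = ΣQ_DR · Δt = 192.0 × 3600 s = 6.912 × 10^5 ft³.
Over A = 0.182 mi², depth = V / A = 1.63 in.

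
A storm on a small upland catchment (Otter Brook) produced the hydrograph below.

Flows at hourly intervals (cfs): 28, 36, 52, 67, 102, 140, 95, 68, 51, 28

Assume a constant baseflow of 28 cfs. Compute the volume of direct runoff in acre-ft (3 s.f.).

V ≈ 32.0 acre-ft

Direct-runoff ordinates (Q − Q_b): 0.0, 8.0, 24.0, 39.0, 74.0, 112.0, 67.0, 40.0, 23.0, 0.0 cfs.
ΣQ_DR = 387.0 cfs.
With Δt = 1 h = 3600 s, V = ΣQ_DR · Δt = 387.0 × 3600 = 1.39 × 10^6 ft³ = 32.0 acre-ft.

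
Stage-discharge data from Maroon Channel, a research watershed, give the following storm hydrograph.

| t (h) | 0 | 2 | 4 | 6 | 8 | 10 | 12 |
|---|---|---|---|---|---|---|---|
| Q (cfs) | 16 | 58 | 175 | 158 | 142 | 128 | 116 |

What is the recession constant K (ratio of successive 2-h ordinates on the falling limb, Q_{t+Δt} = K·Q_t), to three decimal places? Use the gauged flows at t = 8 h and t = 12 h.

Using the recession-limb readings at t = 8 h and t = 12 h: Q falls from 142 to 116 cfs over 2 intervals.
K = (Q₂/Q₁)^(1/2) = (116/142)^(1/2) = 0.904.

K ≈ 0.904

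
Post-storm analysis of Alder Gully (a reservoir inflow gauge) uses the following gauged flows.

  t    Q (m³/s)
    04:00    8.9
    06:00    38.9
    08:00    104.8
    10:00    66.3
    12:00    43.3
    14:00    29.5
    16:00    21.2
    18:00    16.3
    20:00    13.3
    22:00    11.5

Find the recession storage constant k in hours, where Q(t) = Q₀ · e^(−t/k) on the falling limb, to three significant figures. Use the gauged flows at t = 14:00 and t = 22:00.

On the falling limb, Q drops from 29.5 to 11.5 m³/s between t = 14:00 and t = 22:00 (Δt = 8 h).
k = −Δt / ln(Q₂/Q₁) = −8 / ln(11.5/29.5) = 8.49 h.

k ≈ 8.49 h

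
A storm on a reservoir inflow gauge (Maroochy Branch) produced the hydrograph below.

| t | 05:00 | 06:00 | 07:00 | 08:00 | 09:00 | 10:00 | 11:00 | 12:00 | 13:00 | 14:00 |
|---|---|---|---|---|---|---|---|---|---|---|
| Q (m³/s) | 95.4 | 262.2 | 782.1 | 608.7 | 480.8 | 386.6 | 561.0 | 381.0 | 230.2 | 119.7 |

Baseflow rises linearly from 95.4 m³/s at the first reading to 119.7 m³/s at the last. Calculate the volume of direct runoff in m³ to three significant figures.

V ≈ 1.02 × 10^7 m³

Direct-runoff ordinates (Q − Q_b): 0.00, 164.10, 681.30, 505.20, 374.60, 277.70, 449.40, 266.70, 113.20, 0.00 m³/s.
ΣQ_DR = 2832 m³/s.
With Δt = 1 h = 3600 s, V = ΣQ_DR · Δt = 2832 × 3600 = 1.02 × 10^7 m³.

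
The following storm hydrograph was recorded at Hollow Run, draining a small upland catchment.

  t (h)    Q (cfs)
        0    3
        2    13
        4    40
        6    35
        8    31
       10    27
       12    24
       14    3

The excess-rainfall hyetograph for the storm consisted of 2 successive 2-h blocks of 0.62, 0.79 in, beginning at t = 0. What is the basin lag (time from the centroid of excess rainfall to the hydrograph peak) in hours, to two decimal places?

Centroid of excess rainfall: t_c = Σ P_i·t̄_i / ΣP_i = 2.1206 h (block centres at 1, 3 h).
Hydrograph peak occurs at t = 4 h, so basin lag t_L = 4 − 2.1206 = 1.88 h.

t_L ≈ 1.88 h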